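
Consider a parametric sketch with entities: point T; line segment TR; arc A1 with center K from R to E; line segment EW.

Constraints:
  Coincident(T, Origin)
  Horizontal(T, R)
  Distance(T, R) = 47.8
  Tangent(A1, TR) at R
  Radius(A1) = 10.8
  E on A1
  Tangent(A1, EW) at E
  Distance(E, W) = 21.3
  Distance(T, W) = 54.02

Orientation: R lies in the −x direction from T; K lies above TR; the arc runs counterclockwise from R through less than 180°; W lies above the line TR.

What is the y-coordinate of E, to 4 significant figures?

13.20

Checks: |KE| = 10.80 ✓; ∠(KE, EW) = 90.00° ✓; |EW| = 21.30 ✓; |TW| = 54.02 ✓.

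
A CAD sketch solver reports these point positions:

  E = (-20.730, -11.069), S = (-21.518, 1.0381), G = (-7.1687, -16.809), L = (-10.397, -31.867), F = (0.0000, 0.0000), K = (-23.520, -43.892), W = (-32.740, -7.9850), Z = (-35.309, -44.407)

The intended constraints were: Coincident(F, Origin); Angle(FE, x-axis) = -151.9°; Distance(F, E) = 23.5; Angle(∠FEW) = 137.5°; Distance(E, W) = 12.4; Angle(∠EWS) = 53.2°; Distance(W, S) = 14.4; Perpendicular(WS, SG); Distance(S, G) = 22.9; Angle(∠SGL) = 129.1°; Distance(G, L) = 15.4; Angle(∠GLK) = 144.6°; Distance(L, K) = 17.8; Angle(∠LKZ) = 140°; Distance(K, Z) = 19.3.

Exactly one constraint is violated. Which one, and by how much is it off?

Distance(K, Z) = 19.3 — off by 7.50.

F = (0.00, 0.00) ✓; FE at -151.9° ✓; |FE| = 23.50 ✓; ∠FEW = 137.5° ✓; |EW| = 12.40 ✓; ∠EWS = 53.20° ✓; |WS| = 14.40 ✓; ∠(WS, SG) = 90.00° ✓; |SG| = 22.90 ✓; ∠SGL = 129.1° ✓; |GL| = 15.40 ✓; ∠GLK = 144.6° ✓; |LK| = 17.80 ✓; ∠LKZ = 140.0° ✓; |KZ| = 11.80 ✗.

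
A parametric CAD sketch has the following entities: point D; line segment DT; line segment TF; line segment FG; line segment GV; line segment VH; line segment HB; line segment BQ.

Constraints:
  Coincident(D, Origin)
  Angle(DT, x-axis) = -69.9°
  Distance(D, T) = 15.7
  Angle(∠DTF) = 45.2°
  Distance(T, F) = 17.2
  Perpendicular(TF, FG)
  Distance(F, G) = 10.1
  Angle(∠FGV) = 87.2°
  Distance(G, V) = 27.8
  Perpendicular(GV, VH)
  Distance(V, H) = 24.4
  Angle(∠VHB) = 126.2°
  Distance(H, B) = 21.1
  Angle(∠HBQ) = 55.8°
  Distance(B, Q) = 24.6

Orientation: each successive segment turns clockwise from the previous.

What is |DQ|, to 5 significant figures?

14.146

∠VHB = 126.2° gives HB at -171.30° from the x-axis; with |HB| = 21.1, B = (-13.475, -36.052). ∠HBQ = 55.8° gives BQ at 64.500° from the x-axis; with |BQ| = 24.6, Q = (-2.8848, -13.848). Then |DQ| = |Q − D| = 14.146.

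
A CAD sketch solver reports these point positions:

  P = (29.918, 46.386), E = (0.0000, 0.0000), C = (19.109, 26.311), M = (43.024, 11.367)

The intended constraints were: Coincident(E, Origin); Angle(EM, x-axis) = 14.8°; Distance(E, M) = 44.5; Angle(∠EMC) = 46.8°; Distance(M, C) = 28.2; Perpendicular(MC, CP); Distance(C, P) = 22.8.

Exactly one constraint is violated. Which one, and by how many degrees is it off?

Perpendicular(MC, CP) — off by 3.70°.

E = (0.00, 0.00) ✓; EM at 14.80° ✓; |EM| = 44.50 ✓; ∠EMC = 46.80° ✓; |MC| = 28.20 ✓; ∠(MC, CP) = 86.30° ✗; |CP| = 22.80 ✓.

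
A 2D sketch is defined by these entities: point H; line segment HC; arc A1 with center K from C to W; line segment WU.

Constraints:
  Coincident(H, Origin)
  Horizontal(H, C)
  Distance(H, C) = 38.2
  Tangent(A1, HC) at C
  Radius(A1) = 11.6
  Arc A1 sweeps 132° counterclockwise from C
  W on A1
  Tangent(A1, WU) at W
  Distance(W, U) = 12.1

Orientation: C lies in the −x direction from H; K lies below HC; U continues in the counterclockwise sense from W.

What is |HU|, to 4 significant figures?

47.99

H is at the origin; H and C share the same y with |HC| = 38.2 and C on the −x side, so C = (-38.20, 0.000). Since A1 is tangent to HC there, KC ⟂ HC, so K = C + (0, -11.6) = (-38.20, -11.60). On A1, C sits at bearing 90° from K; a 132° counterclockwise sweep puts W at bearing 222°, so W = K + 11.6·(cos 222°, sin 222°) = (-46.82, -19.36). The tangent condition forces KW to be normal to WU, so WU runs along (−sin 222°, cos 222°); with |WU| = 12.1, U = (-38.72, -28.35). Then |HU| = |U − H| = 47.99.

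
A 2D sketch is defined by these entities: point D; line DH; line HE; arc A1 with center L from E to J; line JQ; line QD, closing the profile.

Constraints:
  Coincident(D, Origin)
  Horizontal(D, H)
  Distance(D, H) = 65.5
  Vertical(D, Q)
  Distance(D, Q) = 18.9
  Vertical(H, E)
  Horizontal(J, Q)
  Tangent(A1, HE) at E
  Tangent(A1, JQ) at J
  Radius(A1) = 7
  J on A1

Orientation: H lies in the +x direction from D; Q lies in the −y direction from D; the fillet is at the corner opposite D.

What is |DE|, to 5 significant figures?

66.572

D is at the origin; D and H share the same y with |DH| = 65.5 and H on the +x side, so H = (65.500, 0.0000). DQ is vertical with |DQ| = 18.9 and Q on the −y side, so Q = (0.0000, -18.900). The virtual corner opposite D is at (65.500, -18.900). Since A1 is tangent to HE there, LE ⟂ HE and since A1 is tangent to JQ there, LJ ⟂ JQ, with radius 7.0, so the center L sits 7.0 in from both sides at L = (58.500, -11.900). That places the tangent points at E = (65.500, -11.900) on HE and J = (58.500, -18.900) on JQ. Then |DE| = |E − D| = 66.572.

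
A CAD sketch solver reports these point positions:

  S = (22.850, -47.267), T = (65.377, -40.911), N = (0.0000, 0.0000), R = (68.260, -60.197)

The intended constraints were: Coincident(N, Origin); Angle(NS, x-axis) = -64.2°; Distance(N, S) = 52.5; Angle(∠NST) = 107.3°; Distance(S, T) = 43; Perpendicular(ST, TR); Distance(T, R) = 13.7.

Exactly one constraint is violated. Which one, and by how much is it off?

Distance(T, R) = 13.7 — off by 5.80.

N = (0.00, 0.00) ✓; NS at -64.20° ✓; |NS| = 52.50 ✓; ∠NST = 107.3° ✓; |ST| = 43.00 ✓; ∠(ST, TR) = 90.00° ✓; |TR| = 19.50 ✗.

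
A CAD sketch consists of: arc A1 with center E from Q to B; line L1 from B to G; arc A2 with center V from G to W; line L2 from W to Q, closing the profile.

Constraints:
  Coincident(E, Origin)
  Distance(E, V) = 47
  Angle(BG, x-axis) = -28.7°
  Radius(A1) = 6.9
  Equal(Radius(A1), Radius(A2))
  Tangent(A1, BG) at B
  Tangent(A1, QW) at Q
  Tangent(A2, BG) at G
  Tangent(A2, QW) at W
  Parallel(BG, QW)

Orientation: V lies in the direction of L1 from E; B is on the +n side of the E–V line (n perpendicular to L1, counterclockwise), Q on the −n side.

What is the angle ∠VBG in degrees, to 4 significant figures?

8.352°

Tangency of A1 to both parallel lines with radius 6.9 puts B and Q at E ± 6.9·n: B = (3.314, 6.052), Q = (-3.314, -6.052). Equal radii place G and W the same way about V: G = V + 6.9·n = (44.54, -16.52), W = V − 6.9·n = (37.91, -28.62). Then cos ∠VBG = BV·BG / (|BV||BG|), giving 8.352°.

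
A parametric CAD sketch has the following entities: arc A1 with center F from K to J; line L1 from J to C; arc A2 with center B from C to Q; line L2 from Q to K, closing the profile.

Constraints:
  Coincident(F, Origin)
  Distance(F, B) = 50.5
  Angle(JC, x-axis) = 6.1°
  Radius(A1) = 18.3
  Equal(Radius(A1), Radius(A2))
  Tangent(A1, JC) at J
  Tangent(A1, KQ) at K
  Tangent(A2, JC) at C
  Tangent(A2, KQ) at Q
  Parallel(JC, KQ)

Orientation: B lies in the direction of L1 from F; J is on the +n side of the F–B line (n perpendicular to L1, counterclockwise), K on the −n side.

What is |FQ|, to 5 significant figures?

53.713

The slot axis is L1's direction at 6.1°, so u = (cos 6.1°, sin 6.1°) = (0.99434, 0.10626) and n = (−sin 6.1°, cos 6.1°) = (-0.10626, 0.99434). F is at the origin and B lies 50.5 along u from F, so B = 50.5·u = (50.214, 5.3663). Tangency of A1 to both parallel lines with radius 18.3 puts J and K at F ± 18.3·n: J = (-1.9446, 18.196), K = (1.9446, -18.196). Equal radii place C and Q the same way about B: C = B + 18.3·n = (48.269, 23.563), Q = B − 18.3·n = (52.159, -12.830). Then |FQ| = |Q − F| = 53.713.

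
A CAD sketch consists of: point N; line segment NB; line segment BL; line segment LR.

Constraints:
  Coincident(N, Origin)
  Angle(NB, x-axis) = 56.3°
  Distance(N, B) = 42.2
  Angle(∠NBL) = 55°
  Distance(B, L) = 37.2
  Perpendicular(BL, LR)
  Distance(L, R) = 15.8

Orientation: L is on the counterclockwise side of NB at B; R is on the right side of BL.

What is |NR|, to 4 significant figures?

52.02

N is at the origin; NB runs at 56.3° with length 42.2, so B = 42.2·(cos 56.3°, sin 56.3°) = (23.41, 35.11). ∠NBL = 55.0°, so BL runs at 56.3° + (180° − 55.0°) = 181.3° from the x-axis; with |BL| = 37.2, L = B + 37.2·(cos 181.3°, sin 181.3°) = (-13.78, 34.26). BL ⟂ LR; with |LR| = 15.8 on the right of BL, R = L + 15.8·(-0.02269, 0.9997) = (-14.13, 50.06). Then |NR| = |R − N| = 52.02.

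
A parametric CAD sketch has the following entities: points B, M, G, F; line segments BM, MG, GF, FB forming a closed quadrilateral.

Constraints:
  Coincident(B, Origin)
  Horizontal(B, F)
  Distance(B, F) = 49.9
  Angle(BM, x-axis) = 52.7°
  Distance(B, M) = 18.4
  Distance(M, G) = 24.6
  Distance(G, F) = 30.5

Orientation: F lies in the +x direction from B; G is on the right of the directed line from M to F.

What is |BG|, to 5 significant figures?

22.049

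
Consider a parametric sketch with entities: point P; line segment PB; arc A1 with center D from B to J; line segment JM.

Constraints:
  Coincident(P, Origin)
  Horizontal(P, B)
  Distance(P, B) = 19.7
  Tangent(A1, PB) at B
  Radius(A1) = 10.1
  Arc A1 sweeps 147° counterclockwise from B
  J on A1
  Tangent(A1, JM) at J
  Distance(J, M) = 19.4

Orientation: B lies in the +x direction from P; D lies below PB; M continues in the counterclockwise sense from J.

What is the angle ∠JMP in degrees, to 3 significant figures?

10.7°

P is at the origin; P and B share the same y with |PB| = 19.7 and B on the +x side, so B = (19.7, 0.00). A1 meets PB tangentially, so DB is at right angles to PB, so D = B + (0, -10.1) = (19.7, -10.1). On A1, B sits at bearing 90° from D; a 147° counterclockwise sweep puts J at bearing 237°, so J = D + 10.1·(cos 237°, sin 237°) = (14.2, -18.6). The tangent condition forces DJ to be normal to JM, so JM runs along (−sin 237°, cos 237°); with |JM| = 19.4, M = (30.5, -29.1). Then cos ∠JMP = MJ·MP / (|MJ||MP|), giving 10.7°.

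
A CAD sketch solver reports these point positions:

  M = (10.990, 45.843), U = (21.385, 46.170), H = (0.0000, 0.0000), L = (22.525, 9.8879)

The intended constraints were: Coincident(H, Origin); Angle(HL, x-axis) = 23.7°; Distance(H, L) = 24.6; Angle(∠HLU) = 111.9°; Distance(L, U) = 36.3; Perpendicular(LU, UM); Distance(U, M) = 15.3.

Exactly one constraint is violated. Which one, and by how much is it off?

Distance(U, M) = 15.3 — off by 4.90.

H = (0.00, 0.00) ✓; HL at 23.70° ✓; |HL| = 24.60 ✓; ∠HLU = 111.9° ✓; |LU| = 36.30 ✓; ∠(LU, UM) = 90.00° ✓; |UM| = 10.40 ✗.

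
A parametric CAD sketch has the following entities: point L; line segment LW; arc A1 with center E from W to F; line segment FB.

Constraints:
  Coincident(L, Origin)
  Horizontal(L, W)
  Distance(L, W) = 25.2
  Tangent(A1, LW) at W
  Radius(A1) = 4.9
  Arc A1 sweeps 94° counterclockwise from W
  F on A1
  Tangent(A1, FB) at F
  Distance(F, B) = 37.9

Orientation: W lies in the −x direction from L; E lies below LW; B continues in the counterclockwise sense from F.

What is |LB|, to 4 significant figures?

51.05

L is at the origin; LW is horizontal with |LW| = 25.2 and W on the −x side, so W = (-25.20, 0.000). Since A1 is tangent to LW there, EW ⟂ LW, so E = W + (0, -4.9) = (-25.20, -4.900). On A1, W sits at bearing 90° from E; a 94° counterclockwise sweep puts F at bearing 184°, so F = E + 4.9·(cos 184°, sin 184°) = (-30.09, -5.242). A1 meets FB tangentially, so EF is at right angles to FB, so FB runs along (−sin 184°, cos 184°); with |FB| = 37.9, B = (-27.44, -43.05). Then |LB| = |B − L| = 51.05.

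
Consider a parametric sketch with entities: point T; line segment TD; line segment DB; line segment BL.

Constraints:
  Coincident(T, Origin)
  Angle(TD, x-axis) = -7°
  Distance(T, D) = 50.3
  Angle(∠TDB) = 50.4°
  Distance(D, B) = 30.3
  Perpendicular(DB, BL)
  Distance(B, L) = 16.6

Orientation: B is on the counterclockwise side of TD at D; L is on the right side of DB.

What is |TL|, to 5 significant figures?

55.385

T is at the origin; TD runs at -7.0° with length 50.3, so D = 50.3·(cos -7.0°, sin -7.0°) = (49.925, -6.1300). ∠TDB = 50.4°, so DB runs at -7.0° + (180° − 50.4°) = 122.60° from the x-axis; with |DB| = 30.3, B = D + 30.3·(cos 122.60°, sin 122.60°) = (33.600, 19.396). DB ⟂ BL; with |BL| = 16.6 on the right of DB, L = B + 16.6·(0.84245, 0.53877) = (47.585, 28.340). Then |TL| = |L − T| = 55.385.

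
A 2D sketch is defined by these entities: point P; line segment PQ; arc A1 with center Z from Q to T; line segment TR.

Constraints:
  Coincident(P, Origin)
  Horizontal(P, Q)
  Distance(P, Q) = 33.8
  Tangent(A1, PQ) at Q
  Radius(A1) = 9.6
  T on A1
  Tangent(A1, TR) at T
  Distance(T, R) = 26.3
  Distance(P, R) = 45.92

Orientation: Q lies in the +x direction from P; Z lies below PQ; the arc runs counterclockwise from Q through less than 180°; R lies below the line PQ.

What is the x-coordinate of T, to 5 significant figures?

24.268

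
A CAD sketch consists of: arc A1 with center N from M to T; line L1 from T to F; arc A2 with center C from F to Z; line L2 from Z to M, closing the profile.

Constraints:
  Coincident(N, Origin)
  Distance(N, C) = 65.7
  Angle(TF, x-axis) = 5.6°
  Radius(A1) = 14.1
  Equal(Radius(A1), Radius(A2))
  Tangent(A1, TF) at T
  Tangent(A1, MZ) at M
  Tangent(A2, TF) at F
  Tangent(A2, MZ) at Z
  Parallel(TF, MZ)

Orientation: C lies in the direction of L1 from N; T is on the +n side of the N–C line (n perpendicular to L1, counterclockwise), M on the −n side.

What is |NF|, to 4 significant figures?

67.20

The slot axis is L1's direction at 5.6°, so u = (cos 5.6°, sin 5.6°) = (0.9952, 0.09758) and n = (−sin 5.6°, cos 5.6°) = (-0.09758, 0.9952). N is at the origin and C lies 65.7 along u from N, so C = 65.7·u = (65.39, 6.411). Tangency of A1 to both parallel lines with radius 14.1 puts T and M at N ± 14.1·n: T = (-1.376, 14.03), M = (1.376, -14.03). Equal radii place F and Z the same way about C: F = C + 14.1·n = (64.01, 20.44), Z = C − 14.1·n = (66.76, -7.622). Then |NF| = |F − N| = 67.20.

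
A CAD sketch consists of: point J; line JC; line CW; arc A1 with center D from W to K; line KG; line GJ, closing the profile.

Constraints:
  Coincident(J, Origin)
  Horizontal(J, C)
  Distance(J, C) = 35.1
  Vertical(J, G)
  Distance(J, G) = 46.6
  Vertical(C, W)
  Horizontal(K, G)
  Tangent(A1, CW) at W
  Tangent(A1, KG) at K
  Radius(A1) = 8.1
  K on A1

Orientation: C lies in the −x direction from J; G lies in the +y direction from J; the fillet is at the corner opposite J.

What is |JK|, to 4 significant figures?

53.86

J is at the origin; JC is horizontal with |JC| = 35.1 and C on the −x side, so C = (-35.10, 0.000). J and G share the same x with |JG| = 46.6 and G on the +y side, so G = (0.000, 46.60). The virtual corner opposite J is at (-35.10, 46.60). Tangency of A1 to CW means the radius DW is perpendicular to CW and tangency of A1 to KG means the radius DK is perpendicular to KG, with radius 8.1, so the center D sits 8.1 in from both sides at D = (-27.00, 38.50). That places the tangent points at W = (-35.10, 38.50) on CW and K = (-27.00, 46.60) on KG. Then |JK| = |K − J| = 53.86.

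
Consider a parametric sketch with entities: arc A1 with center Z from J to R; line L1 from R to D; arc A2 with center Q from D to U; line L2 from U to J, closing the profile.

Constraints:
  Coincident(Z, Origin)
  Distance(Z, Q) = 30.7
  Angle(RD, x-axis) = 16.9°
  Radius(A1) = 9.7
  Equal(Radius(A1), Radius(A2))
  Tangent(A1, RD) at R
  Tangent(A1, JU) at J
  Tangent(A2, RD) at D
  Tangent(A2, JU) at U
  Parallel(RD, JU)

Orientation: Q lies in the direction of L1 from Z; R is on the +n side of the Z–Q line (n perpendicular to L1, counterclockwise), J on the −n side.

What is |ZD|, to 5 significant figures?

32.196

The slot axis is L1's direction at 16.9°, so u = (cos 16.9°, sin 16.9°) = (0.95681, 0.29070) and n = (−sin 16.9°, cos 16.9°) = (-0.29070, 0.95681). Z is at the origin and Q lies 30.7 along u from Z, so Q = 30.7·u = (29.374, 8.9246). Tangency of A1 to both parallel lines with radius 9.7 puts R and J at Z ± 9.7·n: R = (-2.8198, 9.2811), J = (2.8198, -9.2811). Equal radii place D and U the same way about Q: D = Q + 9.7·n = (26.554, 18.206), U = Q − 9.7·n = (32.194, -0.35653). Then |ZD| = |D − Z| = 32.196.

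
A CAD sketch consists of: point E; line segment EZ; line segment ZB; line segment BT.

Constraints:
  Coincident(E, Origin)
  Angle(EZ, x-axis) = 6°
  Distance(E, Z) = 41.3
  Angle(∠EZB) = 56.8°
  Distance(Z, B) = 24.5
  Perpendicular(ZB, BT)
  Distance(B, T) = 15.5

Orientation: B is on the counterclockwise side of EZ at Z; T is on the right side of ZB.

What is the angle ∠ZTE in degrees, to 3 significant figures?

55.5°

E is at the origin; EZ runs at 6.0° with length 41.3, so Z = 41.3·(cos 6.0°, sin 6.0°) = (41.1, 4.32). ∠EZB = 56.8°, so ZB runs at 6.0° + (180° − 56.8°) = 129° from the x-axis; with |ZB| = 24.5, B = Z + 24.5·(cos 129°, sin 129°) = (25.6, 23.3). The perpendicularity gives BT at right angles to ZB; with |BT| = 15.5 on the right of ZB, T = B + 15.5·(0.775, 0.632) = (37.6, 33.1). Then cos ∠ZTE = TZ·TE / (|TZ||TE|), giving 55.5°.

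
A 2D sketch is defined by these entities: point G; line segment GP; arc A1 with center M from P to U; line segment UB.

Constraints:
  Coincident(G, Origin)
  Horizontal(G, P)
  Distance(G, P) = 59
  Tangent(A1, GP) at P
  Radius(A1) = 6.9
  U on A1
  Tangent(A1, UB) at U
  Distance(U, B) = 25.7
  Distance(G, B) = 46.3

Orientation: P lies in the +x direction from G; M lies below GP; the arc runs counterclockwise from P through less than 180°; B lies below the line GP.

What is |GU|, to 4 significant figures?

53.31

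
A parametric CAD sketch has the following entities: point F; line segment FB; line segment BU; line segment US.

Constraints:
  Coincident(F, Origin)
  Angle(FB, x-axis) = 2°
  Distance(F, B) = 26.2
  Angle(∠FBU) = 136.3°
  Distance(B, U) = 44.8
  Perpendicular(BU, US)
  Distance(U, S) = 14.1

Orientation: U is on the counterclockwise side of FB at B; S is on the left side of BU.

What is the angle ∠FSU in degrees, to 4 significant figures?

93.59°

∠FBU = 136.3°, so BU runs at 2.0° + (180° − 136.3°) = 45.70° from the x-axis; with |BU| = 44.8, U = B + 44.8·(cos 45.70°, sin 45.70°) = (57.47, 32.98). The perpendicularity gives US at right angles to BU; with |US| = 14.1 on the left of BU, S = U + 14.1·(-0.7157, 0.6984) = (47.38, 42.83). Then cos ∠FSU = SF·SU / (|SF||SU|), giving 93.59°.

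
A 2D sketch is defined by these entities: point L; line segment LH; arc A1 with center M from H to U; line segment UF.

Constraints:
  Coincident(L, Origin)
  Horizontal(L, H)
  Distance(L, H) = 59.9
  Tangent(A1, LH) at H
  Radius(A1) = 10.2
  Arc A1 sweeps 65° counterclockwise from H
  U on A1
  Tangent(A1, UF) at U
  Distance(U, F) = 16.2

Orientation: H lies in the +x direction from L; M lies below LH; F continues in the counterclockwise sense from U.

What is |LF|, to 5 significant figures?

48.399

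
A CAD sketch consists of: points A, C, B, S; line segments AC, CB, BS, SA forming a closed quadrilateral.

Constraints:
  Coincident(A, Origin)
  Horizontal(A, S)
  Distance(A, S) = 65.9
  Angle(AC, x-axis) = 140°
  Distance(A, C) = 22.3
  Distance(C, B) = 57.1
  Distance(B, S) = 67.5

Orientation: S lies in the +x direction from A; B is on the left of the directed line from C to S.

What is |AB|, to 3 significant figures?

58.8

A is at the origin; AS is horizontal with |AS| = 65.9 and S in +x, so S = (65.9, 0). AC runs at 140.0° with |AC| = 22.3, so C = (-17.1, 14.3). B is determined by |CB| = 57.1 and |BS| = 67.5 together: it lies at the intersection of circle(C, 57.1) and circle(S, 67.5). With |CS| = 84.2, the foot of the radical line on CS is 34.4 from C and the perpendicular offset is √(57.1² − 34.4²) = 45.6. Taking the left-of-CS solution: B = (24.6, 53.4).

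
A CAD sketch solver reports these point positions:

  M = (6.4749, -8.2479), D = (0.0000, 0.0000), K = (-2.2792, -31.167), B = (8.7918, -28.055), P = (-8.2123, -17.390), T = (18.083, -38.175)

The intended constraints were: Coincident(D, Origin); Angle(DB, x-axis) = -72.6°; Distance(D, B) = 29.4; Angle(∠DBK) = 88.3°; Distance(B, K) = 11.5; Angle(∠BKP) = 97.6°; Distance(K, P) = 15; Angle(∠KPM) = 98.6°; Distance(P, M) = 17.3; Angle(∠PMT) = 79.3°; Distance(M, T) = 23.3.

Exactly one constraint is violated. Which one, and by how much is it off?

Distance(M, T) = 23.3 — off by 8.80.

D = (0.00, 0.00) ✓; DB at -72.60° ✓; |DB| = 29.40 ✓; ∠DBK = 88.30° ✓; |BK| = 11.50 ✓; ∠BKP = 97.60° ✓; |KP| = 15.00 ✓; ∠KPM = 98.60° ✓; |PM| = 17.30 ✓; ∠PMT = 79.30° ✓; |MT| = 32.10 ✗.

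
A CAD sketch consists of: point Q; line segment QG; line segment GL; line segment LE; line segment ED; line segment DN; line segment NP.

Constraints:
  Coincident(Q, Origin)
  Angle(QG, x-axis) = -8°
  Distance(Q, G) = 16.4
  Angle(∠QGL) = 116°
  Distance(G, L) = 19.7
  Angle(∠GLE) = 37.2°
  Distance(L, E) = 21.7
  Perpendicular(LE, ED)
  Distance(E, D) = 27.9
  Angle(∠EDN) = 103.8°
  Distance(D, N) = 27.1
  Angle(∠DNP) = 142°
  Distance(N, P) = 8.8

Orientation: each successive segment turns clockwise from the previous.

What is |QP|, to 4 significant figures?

50.35

Q is at the origin; QG runs at -8.0° with length 16.4, so G = (16.24, -2.282). ∠QGL = 116.0° gives GL at -72.00° from the x-axis; with |GL| = 19.7, L = (22.33, -21.02). ∠GLE = 37.2° gives LE at 145.2° from the x-axis; with |LE| = 21.7, E = (4.509, -8.634). LE is perpendicular to ED, so ED runs at 55.20°; with |ED| = 27.9, D = (20.43, 14.28). ∠EDN = 103.8° gives DN at -21.00° from the x-axis; with |DN| = 27.1, N = (45.73, 4.565). ∠DNP = 142.0° gives NP at -59.00° from the x-axis; with |NP| = 8.8, P = (50.26, -2.979). Then |QP| = |P − Q| = 50.35.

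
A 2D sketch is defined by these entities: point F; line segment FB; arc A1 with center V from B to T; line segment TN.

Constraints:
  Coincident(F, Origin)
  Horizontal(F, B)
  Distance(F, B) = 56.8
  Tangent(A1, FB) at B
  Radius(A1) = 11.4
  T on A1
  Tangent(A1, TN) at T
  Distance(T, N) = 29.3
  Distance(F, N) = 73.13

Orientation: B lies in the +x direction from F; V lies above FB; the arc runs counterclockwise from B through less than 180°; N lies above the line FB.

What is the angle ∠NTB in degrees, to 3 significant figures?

127°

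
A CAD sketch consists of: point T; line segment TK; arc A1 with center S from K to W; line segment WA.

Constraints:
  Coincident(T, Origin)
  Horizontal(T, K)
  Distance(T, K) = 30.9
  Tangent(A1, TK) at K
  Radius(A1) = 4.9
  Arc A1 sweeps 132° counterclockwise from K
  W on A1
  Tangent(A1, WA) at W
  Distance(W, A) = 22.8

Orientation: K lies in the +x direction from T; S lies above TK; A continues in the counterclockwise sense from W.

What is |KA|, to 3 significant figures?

27.7

On A1, K sits at bearing -90° from S; a 132° counterclockwise sweep puts W at bearing 42°, so W = S + 4.9·(cos 42°, sin 42°) = (34.5, 8.18). A1 meets WA tangentially, so SW is at right angles to WA, so WA runs along (−sin 42°, cos 42°); with |WA| = 22.8, A = (19.3, 25.1). Then |KA| = |A − K| = 27.7.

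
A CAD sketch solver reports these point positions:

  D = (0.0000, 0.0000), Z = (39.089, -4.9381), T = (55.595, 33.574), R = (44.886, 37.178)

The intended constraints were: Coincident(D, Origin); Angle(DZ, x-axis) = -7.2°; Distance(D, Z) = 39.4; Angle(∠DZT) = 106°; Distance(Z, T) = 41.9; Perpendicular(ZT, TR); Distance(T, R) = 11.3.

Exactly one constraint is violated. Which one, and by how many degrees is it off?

Perpendicular(ZT, TR) — off by 4.60°.

D = (0.00, 0.00) ✓; DZ at -7.200° ✓; |DZ| = 39.40 ✓; ∠DZT = 106.0° ✓; |ZT| = 41.90 ✓; ∠(ZT, TR) = 94.60° ✗; |TR| = 11.30 ✓.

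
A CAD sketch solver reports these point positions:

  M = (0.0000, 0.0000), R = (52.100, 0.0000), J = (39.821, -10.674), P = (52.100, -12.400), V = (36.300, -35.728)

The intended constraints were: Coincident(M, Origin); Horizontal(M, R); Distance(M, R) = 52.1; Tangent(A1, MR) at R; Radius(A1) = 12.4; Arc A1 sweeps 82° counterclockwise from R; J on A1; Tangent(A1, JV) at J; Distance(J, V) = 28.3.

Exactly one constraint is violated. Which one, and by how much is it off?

Distance(J, V) = 28.3 — off by 3.00.

M = (0.00, 0.00) ✓; M.y = 0.00, R.y = 0.00 ✓; |MR| = 52.10 ✓; ∠(PR, RM) = 90.00° ✓; |PR| = 12.40 ✓; bearing(P→J) − bearing(P→R) = 82.00° ✓; |PJ| = 12.40 ✓; ∠(PJ, JV) = 90.00° ✓; |JV| = 25.30 ✗.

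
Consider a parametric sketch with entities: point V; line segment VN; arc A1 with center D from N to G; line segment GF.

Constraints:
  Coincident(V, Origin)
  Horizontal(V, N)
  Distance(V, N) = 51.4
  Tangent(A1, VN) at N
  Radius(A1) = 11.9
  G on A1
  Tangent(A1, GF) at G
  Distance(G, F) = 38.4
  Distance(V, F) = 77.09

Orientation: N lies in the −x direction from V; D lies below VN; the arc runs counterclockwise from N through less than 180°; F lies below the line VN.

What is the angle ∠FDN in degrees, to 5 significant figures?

171.70°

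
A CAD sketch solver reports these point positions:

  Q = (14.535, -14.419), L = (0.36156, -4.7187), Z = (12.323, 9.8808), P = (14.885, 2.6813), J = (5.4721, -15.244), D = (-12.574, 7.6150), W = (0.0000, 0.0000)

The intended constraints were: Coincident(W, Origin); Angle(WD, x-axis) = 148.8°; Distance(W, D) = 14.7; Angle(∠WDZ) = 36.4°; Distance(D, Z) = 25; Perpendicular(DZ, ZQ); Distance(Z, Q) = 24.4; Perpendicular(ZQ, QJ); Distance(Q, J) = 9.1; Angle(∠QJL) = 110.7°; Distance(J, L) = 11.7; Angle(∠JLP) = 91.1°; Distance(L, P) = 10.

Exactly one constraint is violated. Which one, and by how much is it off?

Distance(L, P) = 10 — off by 6.30.

W = (0.00, 0.00) ✓; WD at 148.8° ✓; |WD| = 14.70 ✓; ∠WDZ = 36.40° ✓; |DZ| = 25.00 ✓; ∠(DZ, ZQ) = 90.00° ✓; |ZQ| = 24.40 ✓; ∠(ZQ, QJ) = 90.00° ✓; |QJ| = 9.100 ✓; ∠QJL = 110.7° ✓; |JL| = 11.70 ✓; ∠JLP = 91.10° ✓; |LP| = 16.30 ✗.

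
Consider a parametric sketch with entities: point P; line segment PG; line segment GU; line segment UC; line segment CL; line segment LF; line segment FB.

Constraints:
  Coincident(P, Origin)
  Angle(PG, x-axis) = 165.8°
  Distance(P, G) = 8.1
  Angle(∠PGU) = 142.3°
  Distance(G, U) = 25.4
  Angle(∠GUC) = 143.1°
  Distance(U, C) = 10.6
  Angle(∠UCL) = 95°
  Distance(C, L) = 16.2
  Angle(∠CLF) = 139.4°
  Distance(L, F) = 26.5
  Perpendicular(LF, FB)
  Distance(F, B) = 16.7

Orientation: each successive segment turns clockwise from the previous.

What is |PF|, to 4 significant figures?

24.02

P is at the origin; PG runs at 165.8° with length 8.1, so G = (-7.853, 1.987). ∠PGU = 142.3° gives GU at 128.1° from the x-axis; with |GU| = 25.4, U = (-23.53, 21.98). ∠GUC = 143.1° gives UC at 91.20° from the x-axis; with |UC| = 10.6, C = (-23.75, 32.57). ∠UCL = 95.0° gives CL at 6.200° from the x-axis; with |CL| = 16.2, L = (-7.642, 34.32). ∠CLF = 139.4° gives LF at -34.40° from the x-axis; with |LF| = 26.5, F = (14.22, 19.35). Then |PF| = |F − P| = 24.02.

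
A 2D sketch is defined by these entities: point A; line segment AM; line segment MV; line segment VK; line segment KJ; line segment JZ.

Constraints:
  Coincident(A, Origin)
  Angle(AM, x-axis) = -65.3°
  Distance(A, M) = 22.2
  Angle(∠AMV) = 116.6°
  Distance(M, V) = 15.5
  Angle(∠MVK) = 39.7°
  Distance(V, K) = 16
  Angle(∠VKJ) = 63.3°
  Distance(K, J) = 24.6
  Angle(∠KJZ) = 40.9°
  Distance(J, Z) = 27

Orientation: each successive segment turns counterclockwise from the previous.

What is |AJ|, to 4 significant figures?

34.45

A is at the origin; AM runs at -65.3° with length 22.2, so M = (9.277, -20.17). ∠AMV = 116.6° gives MV at -1.900° from the x-axis; with |MV| = 15.5, V = (24.77, -20.68). ∠MVK = 39.7° gives VK at 138.4° from the x-axis; with |VK| = 16.0, K = (12.80, -10.06). ∠VKJ = 63.3° gives KJ at -104.9° from the x-axis; with |KJ| = 24.6, J = (6.478, -33.83). Then |AJ| = |J − A| = 34.45.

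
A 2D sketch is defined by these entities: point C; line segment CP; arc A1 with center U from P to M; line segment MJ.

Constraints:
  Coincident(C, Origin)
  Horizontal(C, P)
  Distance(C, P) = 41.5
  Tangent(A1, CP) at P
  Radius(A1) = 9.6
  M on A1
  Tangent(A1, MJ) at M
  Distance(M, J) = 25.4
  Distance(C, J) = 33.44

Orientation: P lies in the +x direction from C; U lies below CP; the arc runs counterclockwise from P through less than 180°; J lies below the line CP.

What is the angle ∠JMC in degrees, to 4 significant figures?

67.45°

Checks: |UM| = 9.600 ✓; ∠(UM, MJ) = 90.00° ✓; |MJ| = 25.40 ✓; |CJ| = 33.44 ✓.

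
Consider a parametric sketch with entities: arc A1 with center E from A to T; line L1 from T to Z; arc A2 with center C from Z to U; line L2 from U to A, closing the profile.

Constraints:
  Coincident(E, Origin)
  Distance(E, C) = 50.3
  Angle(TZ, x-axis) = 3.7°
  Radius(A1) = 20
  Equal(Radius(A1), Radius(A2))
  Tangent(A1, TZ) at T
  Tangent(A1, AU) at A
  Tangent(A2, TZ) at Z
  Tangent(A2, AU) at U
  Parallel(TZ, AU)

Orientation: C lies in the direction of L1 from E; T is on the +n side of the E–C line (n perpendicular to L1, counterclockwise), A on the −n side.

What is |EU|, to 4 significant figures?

54.13

The slot axis is L1's direction at 3.7°, so u = (cos 3.7°, sin 3.7°) = (0.9979, 0.06453) and n = (−sin 3.7°, cos 3.7°) = (-0.06453, 0.9979). E is at the origin and C lies 50.3 along u from E, so C = 50.3·u = (50.20, 3.246). Tangency of A1 to both parallel lines with radius 20.0 puts T and A at E ± 20.0·n: T = (-1.291, 19.96), A = (1.291, -19.96). Equal radii place Z and U the same way about C: Z = C + 20.0·n = (48.90, 23.20), U = C − 20.0·n = (51.49, -16.71). Then |EU| = |U − E| = 54.13.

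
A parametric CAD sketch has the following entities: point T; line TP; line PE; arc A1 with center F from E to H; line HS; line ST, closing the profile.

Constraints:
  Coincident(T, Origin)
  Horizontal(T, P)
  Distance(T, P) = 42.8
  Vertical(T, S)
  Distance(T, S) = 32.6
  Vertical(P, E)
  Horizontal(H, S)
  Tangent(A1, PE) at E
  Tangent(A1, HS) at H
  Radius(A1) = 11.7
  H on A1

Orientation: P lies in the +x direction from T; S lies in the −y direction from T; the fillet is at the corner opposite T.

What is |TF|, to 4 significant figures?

37.47

T is at the origin; T and P share the same y with |TP| = 42.8 and P on the +x side, so P = (42.80, 0.000). T and S share the same x with |TS| = 32.6 and S on the −y side, so S = (0.000, -32.60). The virtual corner opposite T is at (42.80, -32.60). Tangency of A1 to PE means the radius FE is perpendicular to PE and since A1 is tangent to HS there, FH ⟂ HS, with radius 11.7, so the center F sits 11.7 in from both sides at F = (31.10, -20.90). Then |TF| = |F − T| = 37.47.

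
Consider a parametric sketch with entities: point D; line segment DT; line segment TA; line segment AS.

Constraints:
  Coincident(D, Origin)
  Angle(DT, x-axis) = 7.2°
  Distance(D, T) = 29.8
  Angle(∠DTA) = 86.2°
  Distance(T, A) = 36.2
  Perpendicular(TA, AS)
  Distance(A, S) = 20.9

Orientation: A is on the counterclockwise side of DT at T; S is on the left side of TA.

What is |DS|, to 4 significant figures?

35.35

D is at the origin; DT runs at 7.2° with length 29.8, so T = 29.8·(cos 7.2°, sin 7.2°) = (29.57, 3.735). ∠DTA = 86.2°, so TA runs at 7.2° + (180° − 86.2°) = 101.0° from the x-axis; with |TA| = 36.2, A = T + 36.2·(cos 101.0°, sin 101.0°) = (22.66, 39.27). TA ⟂ AS; with |AS| = 20.9 on the left of TA, S = A + 20.9·(-0.9816, -0.1908) = (2.142, 35.28). Then |DS| = |S − D| = 35.35.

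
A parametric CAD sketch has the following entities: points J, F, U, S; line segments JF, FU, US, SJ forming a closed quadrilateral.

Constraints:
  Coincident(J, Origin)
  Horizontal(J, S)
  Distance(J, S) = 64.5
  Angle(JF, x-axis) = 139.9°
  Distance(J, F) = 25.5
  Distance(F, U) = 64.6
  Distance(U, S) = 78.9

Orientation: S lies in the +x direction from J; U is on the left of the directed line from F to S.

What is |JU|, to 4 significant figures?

69.68

Checks: |FU| = 64.60 ✓; |US| = 78.90 ✓.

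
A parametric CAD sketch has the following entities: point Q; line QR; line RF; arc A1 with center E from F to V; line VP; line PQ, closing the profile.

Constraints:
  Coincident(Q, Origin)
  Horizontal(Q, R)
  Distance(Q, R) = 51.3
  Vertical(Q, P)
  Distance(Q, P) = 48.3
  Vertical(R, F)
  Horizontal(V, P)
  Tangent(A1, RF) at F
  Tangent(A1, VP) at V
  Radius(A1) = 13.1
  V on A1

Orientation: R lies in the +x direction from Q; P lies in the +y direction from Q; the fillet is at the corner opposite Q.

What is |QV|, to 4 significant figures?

61.58

The virtual corner opposite Q is at (51.30, 48.30). Tangency of A1 to RF means the radius EF is perpendicular to RF and A1 meets VP tangentially, so EV is at right angles to VP, with radius 13.1, so the center E sits 13.1 in from both sides at E = (38.20, 35.20). That places the tangent points at F = (51.30, 35.20) on RF and V = (38.20, 48.30) on VP. Then |QV| = |V − Q| = 61.58.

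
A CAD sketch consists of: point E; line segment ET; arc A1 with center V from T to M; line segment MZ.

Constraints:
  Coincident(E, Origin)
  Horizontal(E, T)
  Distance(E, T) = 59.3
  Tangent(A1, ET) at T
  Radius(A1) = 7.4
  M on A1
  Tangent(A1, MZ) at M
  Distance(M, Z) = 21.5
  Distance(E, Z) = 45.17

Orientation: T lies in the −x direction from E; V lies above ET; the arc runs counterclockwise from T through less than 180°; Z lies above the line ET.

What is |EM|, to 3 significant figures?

53.5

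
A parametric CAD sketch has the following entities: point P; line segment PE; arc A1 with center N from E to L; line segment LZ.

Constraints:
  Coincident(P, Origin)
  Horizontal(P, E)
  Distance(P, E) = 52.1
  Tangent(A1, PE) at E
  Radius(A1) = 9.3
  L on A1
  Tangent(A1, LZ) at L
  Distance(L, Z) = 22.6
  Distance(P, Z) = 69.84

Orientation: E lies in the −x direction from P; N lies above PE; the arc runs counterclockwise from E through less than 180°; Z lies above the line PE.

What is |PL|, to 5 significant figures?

48.527

P is at the origin; P and E share the same y with |PE| = 52.1 and E on the −x side, so E = (-52.100, 0.0000). A1 meets PE tangentially, so NE is at right angles to PE, so N = E + (0, 9.3) = (-52.100, 9.3000). Since NL ⟂ LZ (tangency), |NZ| = √(9.3² + 22.6²) = 24.439 regardless of where L sits on A1. So Z lies on both circle(P, 69.84) and circle(N, 24.439); the above-PE intersection is Z = (-62.337, 31.491). L is the foot of the tangent from Z: L = (-45.773, 16.116).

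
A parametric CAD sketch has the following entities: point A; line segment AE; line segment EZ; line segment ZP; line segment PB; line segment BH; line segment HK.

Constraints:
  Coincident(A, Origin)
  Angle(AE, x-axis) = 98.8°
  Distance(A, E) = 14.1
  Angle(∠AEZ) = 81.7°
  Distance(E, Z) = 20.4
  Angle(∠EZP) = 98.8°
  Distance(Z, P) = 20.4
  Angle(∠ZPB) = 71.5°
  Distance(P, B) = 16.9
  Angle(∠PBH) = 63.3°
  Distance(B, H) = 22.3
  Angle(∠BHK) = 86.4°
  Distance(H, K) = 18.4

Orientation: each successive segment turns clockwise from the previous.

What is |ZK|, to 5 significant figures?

17.760

A is at the origin; AE runs at 98.8° with length 14.1, so E = (-2.1571, 13.934). ∠AEZ = 81.7° gives EZ at 0.50000° from the x-axis; with |EZ| = 20.4, Z = (18.242, 14.112). ∠EZP = 98.8° gives ZP at -80.700° from the x-axis; with |ZP| = 20.4, P = (21.539, -6.0198). ∠ZPB = 71.5° gives PB at 170.80° from the x-axis; with |PB| = 16.9, B = (4.8562, -3.3178). ∠PBH = 63.3° gives BH at 54.100° from the x-axis; with |BH| = 22.3, H = (17.932, 14.746). ∠BHK = 86.4° gives HK at -39.500° from the x-axis; with |HK| = 18.4, K = (32.130, 3.0423). Then |ZK| = |K − Z| = 17.760.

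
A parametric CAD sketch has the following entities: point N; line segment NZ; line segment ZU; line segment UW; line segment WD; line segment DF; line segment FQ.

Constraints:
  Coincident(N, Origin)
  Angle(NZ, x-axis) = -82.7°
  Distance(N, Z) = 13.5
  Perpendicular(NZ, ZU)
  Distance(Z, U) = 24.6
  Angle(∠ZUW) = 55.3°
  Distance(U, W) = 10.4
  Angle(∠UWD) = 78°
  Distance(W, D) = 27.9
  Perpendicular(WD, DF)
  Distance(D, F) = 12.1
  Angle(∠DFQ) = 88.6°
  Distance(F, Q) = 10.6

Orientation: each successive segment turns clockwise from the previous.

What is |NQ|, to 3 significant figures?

29.9

N is at the origin; NZ runs at -82.7° with length 13.5, so Z = (1.72, -13.4). The perpendicularity gives ZU at right angles to NZ, so ZU runs at -173°; with |ZU| = 24.6, U = (-22.7, -16.5). ∠ZUW = 55.3° gives UW at 62.6° from the x-axis; with |UW| = 10.4, W = (-17.9, -7.28). ∠UWD = 78.0° gives WD at -39.4° from the x-axis; with |WD| = 27.9, D = (3.66, -25.0). WD is perpendicular to DF, so DF runs at -129°; with |DF| = 12.1, F = (-4.02, -34.3). ∠DFQ = 88.6° gives FQ at 139° from the x-axis; with |FQ| = 10.6, Q = (-12.0, -27.4). Then |NQ| = |Q − N| = 29.9.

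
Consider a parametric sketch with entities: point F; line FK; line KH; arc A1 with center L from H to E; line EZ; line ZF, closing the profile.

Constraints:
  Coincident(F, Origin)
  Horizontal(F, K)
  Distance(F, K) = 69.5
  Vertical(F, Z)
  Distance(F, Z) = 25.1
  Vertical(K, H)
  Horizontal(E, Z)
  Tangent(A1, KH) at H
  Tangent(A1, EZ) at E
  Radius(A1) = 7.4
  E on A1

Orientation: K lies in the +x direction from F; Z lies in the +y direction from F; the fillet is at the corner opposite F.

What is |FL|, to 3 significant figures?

64.6

F is at the origin; FK is horizontal with |FK| = 69.5 and K on the +x side, so K = (69.5, 0.00). F and Z share the same x with |FZ| = 25.1 and Z on the +y side, so Z = (0.00, 25.1). The virtual corner opposite F is at (69.5, 25.1). The tangent condition forces LH to be normal to KH and A1 meets EZ tangentially, so LE is at right angles to EZ, with radius 7.4, so the center L sits 7.4 in from both sides at L = (62.1, 17.7). Then |FL| = |L − F| = 64.6.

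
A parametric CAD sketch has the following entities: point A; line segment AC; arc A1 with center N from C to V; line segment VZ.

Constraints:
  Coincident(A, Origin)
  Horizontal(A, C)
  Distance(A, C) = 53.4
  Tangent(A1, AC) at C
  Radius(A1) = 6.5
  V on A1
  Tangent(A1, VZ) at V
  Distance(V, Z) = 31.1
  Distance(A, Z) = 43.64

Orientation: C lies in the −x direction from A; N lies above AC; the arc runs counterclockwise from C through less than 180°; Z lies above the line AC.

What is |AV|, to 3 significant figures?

47.9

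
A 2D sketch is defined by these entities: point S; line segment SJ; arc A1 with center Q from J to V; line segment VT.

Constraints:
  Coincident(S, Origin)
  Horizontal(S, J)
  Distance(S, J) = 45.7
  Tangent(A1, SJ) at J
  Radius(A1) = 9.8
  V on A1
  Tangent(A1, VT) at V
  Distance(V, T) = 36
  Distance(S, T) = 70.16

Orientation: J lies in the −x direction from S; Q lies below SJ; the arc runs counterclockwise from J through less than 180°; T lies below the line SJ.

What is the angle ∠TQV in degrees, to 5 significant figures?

74.772°

Checks: ∠(QJ, JS) = 90.00° ✓; |QV| = 9.800 ✓; ∠(QV, VT) = 90.00° ✓; |VT| = 36.00 ✓; |ST| = 70.16 ✓.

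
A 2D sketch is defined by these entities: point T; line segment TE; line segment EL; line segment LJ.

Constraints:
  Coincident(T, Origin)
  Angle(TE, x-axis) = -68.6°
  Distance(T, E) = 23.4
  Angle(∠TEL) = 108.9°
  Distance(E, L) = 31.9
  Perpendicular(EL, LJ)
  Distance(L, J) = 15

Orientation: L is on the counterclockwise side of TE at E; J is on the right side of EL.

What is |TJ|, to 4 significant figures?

54.20

∠TEL = 108.9°, so EL runs at -68.6° + (180° − 108.9°) = 2.500° from the x-axis; with |EL| = 31.9, L = E + 31.9·(cos 2.500°, sin 2.500°) = (40.41, -20.40). EL ⟂ LJ; with |LJ| = 15.0 on the right of EL, J = L + 15.0·(0.04362, -0.9990) = (41.06, -35.38). Then |TJ| = |J − T| = 54.20.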